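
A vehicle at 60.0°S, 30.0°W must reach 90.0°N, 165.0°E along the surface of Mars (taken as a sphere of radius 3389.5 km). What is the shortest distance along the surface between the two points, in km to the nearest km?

8874 km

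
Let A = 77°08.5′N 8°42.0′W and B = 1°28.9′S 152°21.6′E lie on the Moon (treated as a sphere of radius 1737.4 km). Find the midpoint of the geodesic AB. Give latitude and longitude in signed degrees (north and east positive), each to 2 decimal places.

Central angle δ = 1.8087 rad. Interpolating on the sphere with fraction f = 0.5:
P = [sin((1−f)δ)·A + sin(fδ)·B] / sin δ = 0.8088·A + 0.8088·B in Cartesian coordinates,
giving P = (-0.5383, 0.3479, 0.7676), i.e. latitude 50.14°, longitude 147.13°.

50.14°, 147.13°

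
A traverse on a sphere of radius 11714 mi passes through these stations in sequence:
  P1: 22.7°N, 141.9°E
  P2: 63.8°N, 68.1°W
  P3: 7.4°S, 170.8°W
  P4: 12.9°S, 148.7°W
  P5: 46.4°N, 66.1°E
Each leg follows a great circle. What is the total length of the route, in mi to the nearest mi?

71671 mi

Leg P1→P2: central angle 1.5773 rad, distance 18476.2 mi.
Leg P2→P3: central angle 1.7842 rad, distance 20900.5 mi.
Leg P3→P4: central angle 0.3914 rad, distance 4584.9 mi.
Leg P4→P5: central angle 2.3655 rad, distance 27709.5 mi.
Total: 18476.2 + 20900.5 + 4584.9 + 27709.5 ≈ 71671 mi.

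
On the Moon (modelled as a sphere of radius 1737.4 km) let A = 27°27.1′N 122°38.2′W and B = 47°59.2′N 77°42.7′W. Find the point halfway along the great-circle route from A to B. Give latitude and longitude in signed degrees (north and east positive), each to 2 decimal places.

Central angle δ = 0.7028 rad. Interpolating on the sphere with fraction f = 0.5:
P = [sin((1−f)δ)·A + sin(fδ)·B] / sin δ = 0.5325·A + 0.5325·B in Cartesian coordinates,
giving P = (-0.1790, -0.7462, 0.6412), i.e. latitude 39.88°, longitude -103.49°.

39.88°, -103.49°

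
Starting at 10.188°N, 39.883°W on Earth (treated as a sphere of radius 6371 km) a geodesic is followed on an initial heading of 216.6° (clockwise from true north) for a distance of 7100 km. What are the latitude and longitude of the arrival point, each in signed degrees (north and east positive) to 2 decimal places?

-39.15°, -83.52°

Angular distance δ = d/R = 7100/6371 = 1.11442 rad; initial bearing θ = 3.7804 rad.
sin φ₂ = sin φ₁ cos δ + cos φ₁ sin δ cos θ = (0.1769)(0.4407) + (0.9842)(0.8977)(-0.8028) = -0.6313, so φ₂ = -39.15°.
Δλ = atan2(sin θ sin δ cos φ₁, cos δ − sin φ₁ sin φ₂) = atan2(-0.5268, 0.5524) = -43.641°.
λ₂ = -39.883° − 43.641° = -83.52°.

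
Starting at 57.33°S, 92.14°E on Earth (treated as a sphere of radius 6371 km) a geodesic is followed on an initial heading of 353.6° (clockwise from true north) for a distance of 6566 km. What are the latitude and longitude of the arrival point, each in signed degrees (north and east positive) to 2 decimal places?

Angular distance δ = d/R = 6566/6371 = 1.03061 rad; initial bearing θ = 6.1715 rad.
sin φ₂ = sin φ₁ cos δ + cos φ₁ sin δ cos θ = (-0.8418)(0.5143) + (0.5398)(0.8576)(0.9938) = 0.0271, so φ₂ = 1.55°.
Δλ = atan2(sin θ sin δ cos φ₁, cos δ − sin φ₁ sin φ₂) = atan2(-0.0516, 0.5371) = -5.488°.
λ₂ = 92.140° − 5.488° = 86.65°.

1.55°, 86.65°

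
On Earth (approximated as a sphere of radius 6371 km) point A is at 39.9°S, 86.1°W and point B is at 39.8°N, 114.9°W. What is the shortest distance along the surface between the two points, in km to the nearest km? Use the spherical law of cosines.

9332 km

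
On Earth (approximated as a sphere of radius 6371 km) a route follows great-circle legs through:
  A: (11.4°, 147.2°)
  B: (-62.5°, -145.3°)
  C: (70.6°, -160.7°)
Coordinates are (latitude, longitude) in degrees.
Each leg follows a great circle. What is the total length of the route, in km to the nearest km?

24869 km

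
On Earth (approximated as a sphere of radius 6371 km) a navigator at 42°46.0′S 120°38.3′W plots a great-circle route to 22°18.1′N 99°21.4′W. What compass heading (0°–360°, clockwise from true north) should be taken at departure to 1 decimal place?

21.2°

Δλ = 21.282° = 0.3714 rad.
y = sin Δλ · cos φ₂ = (0.3630)(0.9252) = 0.3358
x = cos φ₁ sin φ₂ − sin φ₁ cos φ₂ cos Δλ = (0.7341)(0.3795) − (-0.6790)(0.9252)(0.9318) = 0.8640
θ = atan2(y, x) = 21.24°, so the bearing is 21.2°.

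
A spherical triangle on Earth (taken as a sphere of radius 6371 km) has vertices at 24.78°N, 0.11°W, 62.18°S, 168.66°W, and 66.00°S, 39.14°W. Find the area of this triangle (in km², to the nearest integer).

6785284 km²

Side lengths (central angles): a = 0.8132, b = 1.6670, c = 2.4751 rad; semiperimeter s = 2.4776.
By l'Huilier's theorem, tan(E/4) = √[tan(s/2) tan((s−a)/2) tan((s−b)/2) tan((s−c)/2)], giving spherical excess E = 0.1672 rad.
Area = E·R² = 0.1672 × (6371)² ≈ 6785284 km².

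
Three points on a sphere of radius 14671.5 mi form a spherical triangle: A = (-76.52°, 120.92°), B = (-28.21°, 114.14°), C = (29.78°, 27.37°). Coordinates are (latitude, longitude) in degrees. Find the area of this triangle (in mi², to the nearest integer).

248254661 mi²

Side lengths (central angles): a = 1.7637, b = 2.0892, c = 0.8451 rad; semiperimeter s = 2.3490.
By l'Huilier's theorem, tan(E/4) = √[tan(s/2) tan((s−a)/2) tan((s−b)/2) tan((s−c)/2)], giving spherical excess E = 1.1533 rad.
Area = E·R² = 1.1533 × (14671.5)² ≈ 248254661 mi².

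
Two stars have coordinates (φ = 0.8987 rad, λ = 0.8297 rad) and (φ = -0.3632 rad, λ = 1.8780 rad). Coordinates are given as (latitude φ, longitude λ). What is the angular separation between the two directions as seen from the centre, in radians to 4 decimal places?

With latitudes φ₁ = 51.492°, φ₂ = -20.810° and longitude difference Δλ = 60.063°:
Haversine: a = sin²(Δφ/2) + cos φ₁ cos φ₂ sin²(Δλ/2) = 0.3480 + (0.6226)(0.9348)(0.2505) = 0.49378.
Central angle c = 2·arcsin(√a) = 1.55835 rad.
So the angular separation is 1.5583 rad.

1.5583 rad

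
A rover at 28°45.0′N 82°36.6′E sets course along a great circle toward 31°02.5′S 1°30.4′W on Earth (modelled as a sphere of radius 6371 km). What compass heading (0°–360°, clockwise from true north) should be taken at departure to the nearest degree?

With φ₁ = 0.5018, φ₂ = -0.5418, Δλ = -1.4681 rad, the forward-azimuth formula gives
θ = atan2( sin Δλ cos φ₂ , cos φ₁ sin φ₂ − sin φ₁ cos φ₂ cos Δλ ) = atan2(-0.8523, -0.4943) = -120.11°.
Adding 360° brings this into [0°, 360°): 240°.

240°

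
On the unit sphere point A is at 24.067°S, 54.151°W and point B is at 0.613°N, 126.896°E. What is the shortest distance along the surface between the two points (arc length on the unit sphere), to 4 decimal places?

2.7319

Let φ₁ = -0.4200 rad, φ₂ = 0.0107 rad, and Δλ = -3.1233 rad.
cos c = sin φ₁ sin φ₂ + cos φ₁ cos φ₂ cos Δλ = (-0.4078)(0.0107) + (0.9131)(0.9999)(-0.9998) = -0.91723,
so c = arccos(-0.91723) = 2.73186 rad.
On the unit sphere the arc length equals the central angle: 2.7319.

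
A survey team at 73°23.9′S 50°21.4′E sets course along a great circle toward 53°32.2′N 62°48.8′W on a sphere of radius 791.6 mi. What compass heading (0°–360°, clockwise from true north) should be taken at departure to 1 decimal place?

270.6°

Δλ = -113.170° = -1.9752 rad.
y = sin Δλ · cos φ₂ = (-0.9193)(0.5943) = -0.5464
x = cos φ₁ sin φ₂ − sin φ₁ cos φ₂ cos Δλ = (0.2857)(0.8042) − (-0.9583)(0.5943)(-0.3935) = 0.0057
θ = atan2(y, x) = -89.40°; adding 360° gives 270.6°.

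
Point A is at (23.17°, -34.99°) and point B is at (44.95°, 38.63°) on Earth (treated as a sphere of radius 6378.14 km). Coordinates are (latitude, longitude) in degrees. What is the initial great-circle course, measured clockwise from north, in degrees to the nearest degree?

50°

With φ₁ = 0.4044, φ₂ = 0.7845, Δλ = 1.2849 rad, the forward-azimuth formula gives
θ = atan2( sin Δλ cos φ₂ , cos φ₁ sin φ₂ − sin φ₁ cos φ₂ cos Δλ ) = atan2(0.6790, 0.5710) = 49.94°.
So the initial bearing is 50°.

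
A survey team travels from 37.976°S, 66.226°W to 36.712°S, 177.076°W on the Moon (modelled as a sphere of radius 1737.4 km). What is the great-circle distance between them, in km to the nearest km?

2480 km

Let φ₁ = -0.6628 rad, φ₂ = -0.6407 rad, and Δλ = -1.9347 rad.
cos c = sin φ₁ sin φ₂ + cos φ₁ cos φ₂ cos Δλ = (-0.6153)(-0.5978) + (0.7883)(0.8017)(-0.3559) = 0.14293,
so c = arccos(0.14293) = 1.42738 rad.
Distance = R·c = 1737.4 × 1.4274 ≈ 2480 km.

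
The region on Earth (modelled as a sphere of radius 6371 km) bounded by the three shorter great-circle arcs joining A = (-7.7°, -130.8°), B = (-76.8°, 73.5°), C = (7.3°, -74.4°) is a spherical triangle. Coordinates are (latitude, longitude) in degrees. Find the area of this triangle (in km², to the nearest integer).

Side lengths (central angles): a = 1.8919, b = 1.0158, c = 1.6467 rad; semiperimeter s = 2.2772.
By l'Huilier's theorem, tan(E/4) = √[tan(s/2) tan((s−a)/2) tan((s−b)/2) tan((s−c)/2)], giving spherical excess E = 1.2291 rad.
Area = E·R² = 1.2291 × (6371)² ≈ 49889100 km².

49889100 km²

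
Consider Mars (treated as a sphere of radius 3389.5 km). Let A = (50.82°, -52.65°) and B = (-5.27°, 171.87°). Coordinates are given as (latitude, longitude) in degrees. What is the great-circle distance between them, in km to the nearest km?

7177 km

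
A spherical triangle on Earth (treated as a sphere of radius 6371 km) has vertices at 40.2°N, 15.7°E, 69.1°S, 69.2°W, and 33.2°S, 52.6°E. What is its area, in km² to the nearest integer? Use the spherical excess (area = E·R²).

50600036 km²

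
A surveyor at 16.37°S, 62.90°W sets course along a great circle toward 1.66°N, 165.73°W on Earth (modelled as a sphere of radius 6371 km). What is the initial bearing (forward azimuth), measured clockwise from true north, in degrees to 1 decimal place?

268.0°

Δλ = -102.830° = -1.7947 rad.
y = sin Δλ · cos φ₂ = (-0.9750)(0.9996) = -0.9746
x = cos φ₁ sin φ₂ − sin φ₁ cos φ₂ cos Δλ = (0.9595)(0.0290) − (-0.2818)(0.9996)(-0.2221) = -0.0348
θ = atan2(y, x) = -92.04°; adding 360° gives 268.0°.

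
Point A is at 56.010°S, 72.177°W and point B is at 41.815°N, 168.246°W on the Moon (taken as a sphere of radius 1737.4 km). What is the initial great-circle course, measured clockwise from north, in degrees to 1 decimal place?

Δλ = -96.069° = -1.6767 rad.
y = sin Δλ · cos φ₂ = (-0.9944)(0.7453) = -0.7411
x = cos φ₁ sin φ₂ − sin φ₁ cos φ₂ cos Δλ = (0.5590)(0.6667) − (-0.8291)(0.7453)(-0.1057) = 0.3074
θ = atan2(y, x) = -67.47°; adding 360° gives 292.5°.

292.5°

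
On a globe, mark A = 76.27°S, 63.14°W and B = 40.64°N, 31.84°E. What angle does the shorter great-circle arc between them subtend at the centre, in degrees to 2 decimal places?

130.42°

In radians: φ₁ = -1.3312, φ₂ = 0.7093, Δλ = 94.980° = 1.6577 rad.
Haversine: a = sin²(Δφ/2) + cos φ₁ cos φ₂ sin²(Δλ/2) = 0.7263 + (0.2373)(0.7588)(0.5434) = 0.82416.
Central angle c = 2·arcsin(√a) = 2.27618 rad.
So the angular separation is 130.42°.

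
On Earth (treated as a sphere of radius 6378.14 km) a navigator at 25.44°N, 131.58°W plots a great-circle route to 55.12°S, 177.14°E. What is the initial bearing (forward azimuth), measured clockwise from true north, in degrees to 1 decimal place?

206.5°

With φ₁ = 0.4440, φ₂ = -0.9620, Δλ = -0.8950 rad, the forward-azimuth formula gives
θ = atan2( sin Δλ cos φ₂ , cos φ₁ sin φ₂ − sin φ₁ cos φ₂ cos Δλ ) = atan2(-0.4462, -0.8945) = -153.49°.
Adding 360° brings this into [0°, 360°): 206.5°.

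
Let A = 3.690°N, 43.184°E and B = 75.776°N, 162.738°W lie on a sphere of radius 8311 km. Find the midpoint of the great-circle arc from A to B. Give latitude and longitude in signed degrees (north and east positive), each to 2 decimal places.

52.81°, 51.06°

The central angle between A and B is δ = 1.7296 rad.
With f = 0.5, the slerp weights are sin((1−f)δ)/sin δ = 0.7707 and sin(fδ)/sin δ = 0.7707.
Weighted sum of the unit vectors: (0.7707)·(0.7276,0.6829,0.0644) + (0.7707)·(-0.2346,-0.0729,0.9693) = (0.3799, 0.4701, 0.7966).
Converting back: φ = atan2(z, √(x²+y²)) = 52.81°, λ = atan2(y, x) = 51.06°.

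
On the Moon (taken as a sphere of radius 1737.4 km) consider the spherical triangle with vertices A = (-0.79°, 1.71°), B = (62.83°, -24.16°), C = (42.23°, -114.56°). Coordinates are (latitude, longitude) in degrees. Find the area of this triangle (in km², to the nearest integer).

1639412 km²

Side lengths (central angles): a = 0.9328, b = 1.9145, c = 1.1608 rad; semiperimeter s = 2.0041.
By l'Huilier's theorem, tan(E/4) = √[tan(s/2) tan((s−a)/2) tan((s−b)/2) tan((s−c)/2)], giving spherical excess E = 0.5431 rad.
Area = E·R² = 0.5431 × (1737.4)² ≈ 1639412 km².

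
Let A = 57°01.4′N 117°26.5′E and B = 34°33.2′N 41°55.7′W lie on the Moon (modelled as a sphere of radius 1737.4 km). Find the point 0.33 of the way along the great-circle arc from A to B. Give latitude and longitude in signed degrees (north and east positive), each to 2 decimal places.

80.36°, 61.19°

Central angle δ = 1.5145 rad. Interpolating on the sphere with fraction f = 0.33:
P = [sin((1−f)δ)·A + sin(fδ)·B] / sin δ = 0.8507·A + 0.4800·B in Cartesian coordinates,
giving P = (0.0807, 0.1468, 0.9859), i.e. latitude 80.36°, longitude 61.19°.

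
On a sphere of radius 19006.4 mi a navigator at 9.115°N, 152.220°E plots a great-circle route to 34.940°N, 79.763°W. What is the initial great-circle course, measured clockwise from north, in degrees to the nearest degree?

45°

With φ₁ = 0.1591, φ₂ = 0.6098, Δλ = 2.2343 rad, the forward-azimuth formula gives
θ = atan2( sin Δλ cos φ₂ , cos φ₁ sin φ₂ − sin φ₁ cos φ₂ cos Δλ ) = atan2(0.6458, 0.6455) = 45.02°.
So the initial bearing is 45°.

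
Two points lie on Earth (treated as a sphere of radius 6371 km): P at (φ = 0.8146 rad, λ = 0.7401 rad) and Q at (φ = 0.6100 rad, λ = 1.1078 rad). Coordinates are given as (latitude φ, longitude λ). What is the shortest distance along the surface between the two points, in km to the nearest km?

2189 km

Let φ₁ = 0.8146 rad, φ₂ = 0.6100 rad, and Δλ = 0.3677 rad.
cos c = sin φ₁ sin φ₂ + cos φ₁ cos φ₂ cos Δλ = (0.7275)(0.5729) + (0.6862)(0.8196)(0.9332) = 0.94155,
so c = arccos(0.94155) = 0.34360 rad.
Distance = R·c = 6371 × 0.3436 ≈ 2189 km.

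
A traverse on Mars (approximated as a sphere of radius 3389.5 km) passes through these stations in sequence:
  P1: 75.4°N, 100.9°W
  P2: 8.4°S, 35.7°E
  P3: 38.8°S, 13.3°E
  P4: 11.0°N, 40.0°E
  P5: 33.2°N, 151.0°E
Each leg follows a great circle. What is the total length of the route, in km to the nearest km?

17859 km

Leg P1→P2: central angle 1.8992 rad, distance 6437.4 km.
Leg P2→P3: central angle 0.6362 rad, distance 2156.5 km.
Leg P3→P4: central angle 0.9717 rad, distance 3293.6 km.
Leg P4→P5: central angle 1.7618 rad, distance 5971.7 km.
Total: 6437.4 + 2156.5 + 3293.6 + 5971.7 ≈ 17859 km.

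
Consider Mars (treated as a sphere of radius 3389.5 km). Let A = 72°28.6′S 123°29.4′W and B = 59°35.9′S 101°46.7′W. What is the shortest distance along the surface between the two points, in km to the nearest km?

912 km

With latitudes φ₁ = -72.477°, φ₂ = -59.598° and longitude difference Δλ = 21.712°:
cos c = sin φ₁ sin φ₂ + cos φ₁ cos φ₂ cos Δλ = (-0.9536)(-0.8625) + (0.3011)(0.5061)(0.9291) = 0.96404,
so c = arccos(0.96404) = 0.26900 rad.
Distance = R·c = 3389.5 × 0.2690 ≈ 912 km.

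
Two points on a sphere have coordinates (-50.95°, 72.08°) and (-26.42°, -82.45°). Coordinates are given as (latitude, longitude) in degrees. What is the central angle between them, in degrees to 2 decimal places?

99.43°

Let φ₁ = -0.8892 rad, φ₂ = -0.4611 rad, and Δλ = -2.6971 rad.
cos c = sin φ₁ sin φ₂ + cos φ₁ cos φ₂ cos Δλ = (-0.7766)(-0.4449) + (0.6300)(0.8956)(-0.9028) = -0.16382,
so c = arccos(-0.16382) = 1.73536 rad.
So the angular separation is 99.43°.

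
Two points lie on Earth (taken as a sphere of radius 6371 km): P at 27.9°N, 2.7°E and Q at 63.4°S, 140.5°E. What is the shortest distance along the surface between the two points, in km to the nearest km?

15051 km

In radians: φ₁ = 0.4869, φ₂ = -1.1065, Δλ = 137.800° = 2.4051 rad.
cos c = sin φ₁ sin φ₂ + cos φ₁ cos φ₂ cos Δλ = (0.4679)(-0.8942) + (0.8838)(0.4478)(-0.7408) = -0.71155,
so c = arccos(-0.71155) = 2.36250 rad.
Distance = R·c = 6371 × 2.3625 ≈ 15051 km.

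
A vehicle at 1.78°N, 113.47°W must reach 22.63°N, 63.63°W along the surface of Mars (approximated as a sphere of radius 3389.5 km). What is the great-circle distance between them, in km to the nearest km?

3114 km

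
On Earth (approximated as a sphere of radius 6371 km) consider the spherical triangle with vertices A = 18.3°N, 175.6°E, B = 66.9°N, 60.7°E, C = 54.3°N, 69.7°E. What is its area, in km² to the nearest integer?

Side lengths (central angles): a = 0.2325, b = 1.4674, c = 1.4384 rad; semiperimeter s = 1.5692.
By l'Huilier's theorem, tan(E/4) = √[tan(s/2) tan((s−a)/2) tan((s−b)/2) tan((s−c)/2)], giving spherical excess E = 0.2049 rad.
Area = E·R² = 0.2049 × (6371)² ≈ 8314792 km².

8314792 km²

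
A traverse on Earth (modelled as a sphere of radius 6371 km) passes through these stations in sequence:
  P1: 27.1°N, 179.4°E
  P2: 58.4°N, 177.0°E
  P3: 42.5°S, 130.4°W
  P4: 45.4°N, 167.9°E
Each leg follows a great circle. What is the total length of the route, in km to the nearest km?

Leg P1→P2: central angle 0.5471 rad, distance 3485.4 km.
Leg P2→P3: central angle 1.9185 rad, distance 12223.0 km.
Leg P3→P4: central angle 1.8086 rad, distance 11522.9 km.
Total: 3485.4 + 12223.0 + 11522.9 ≈ 27231 km.

27231 km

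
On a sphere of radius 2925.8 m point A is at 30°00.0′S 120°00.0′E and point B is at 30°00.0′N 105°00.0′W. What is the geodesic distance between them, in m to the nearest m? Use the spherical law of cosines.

7215 m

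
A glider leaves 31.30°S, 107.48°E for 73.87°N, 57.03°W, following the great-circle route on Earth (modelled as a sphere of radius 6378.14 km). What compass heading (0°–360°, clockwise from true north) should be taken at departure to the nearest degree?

354°

Δλ = -164.510° = -2.8712 rad.
y = sin Δλ · cos φ₂ = (-0.2671)(0.2778) = -0.0742
x = cos φ₁ sin φ₂ − sin φ₁ cos φ₂ cos Δλ = (0.8545)(0.9606) − (-0.5195)(0.2778)(-0.9637) = 0.6817
θ = atan2(y, x) = -6.21°; adding 360° gives 354°.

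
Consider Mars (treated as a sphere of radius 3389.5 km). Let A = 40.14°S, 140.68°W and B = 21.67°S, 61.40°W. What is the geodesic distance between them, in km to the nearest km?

4039 km

With latitudes φ₁ = -40.140°, φ₂ = -21.670° and longitude difference Δλ = 79.280°:
cos c = sin φ₁ sin φ₂ + cos φ₁ cos φ₂ cos Δλ = (-0.6447)(-0.3693) + (0.7645)(0.9293)(0.1860) = 0.37020,
so c = arccos(0.37020) = 1.19158 rad.
Distance = R·c = 3389.5 × 1.1916 ≈ 4039 km.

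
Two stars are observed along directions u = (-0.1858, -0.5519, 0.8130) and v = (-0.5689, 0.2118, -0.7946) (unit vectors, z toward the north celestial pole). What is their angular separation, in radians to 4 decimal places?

u·v = -0.6572; |u| = 1.0000, |v| = 0.9999.
cos θ = (u·v)/(|u||v|) = -0.6572, so θ = 2.2879 rad.

2.2879 rad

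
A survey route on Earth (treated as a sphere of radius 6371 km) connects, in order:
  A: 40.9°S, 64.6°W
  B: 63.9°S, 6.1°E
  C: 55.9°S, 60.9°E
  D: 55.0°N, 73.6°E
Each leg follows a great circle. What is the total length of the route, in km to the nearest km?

20546 km

Leg A→B: central angle 0.7984 rad, distance 5086.4 km.
Leg B→C: central angle 0.4826 rad, distance 3074.6 km.
Leg C→D: central angle 1.9440 rad, distance 12385.3 km.
Total: 5086.4 + 3074.6 + 12385.3 ≈ 20546 km.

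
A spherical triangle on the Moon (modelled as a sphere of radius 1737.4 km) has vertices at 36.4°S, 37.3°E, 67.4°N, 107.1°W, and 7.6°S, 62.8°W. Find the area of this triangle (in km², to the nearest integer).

6731615 km²

Side lengths (central angles): a = 1.4197, b = 1.6323, c = 2.4970 rad; semiperimeter s = 2.7745.
By l'Huilier's theorem, tan(E/4) = √[tan(s/2) tan((s−a)/2) tan((s−b)/2) tan((s−c)/2)], giving spherical excess E = 2.2301 rad.
Area = E·R² = 2.2301 × (1737.4)² ≈ 6731615 km².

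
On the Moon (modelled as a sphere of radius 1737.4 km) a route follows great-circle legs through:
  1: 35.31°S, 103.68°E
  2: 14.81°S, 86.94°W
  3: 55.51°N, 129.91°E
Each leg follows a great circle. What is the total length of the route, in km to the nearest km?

Leg 1→2: central angle 2.2494 rad, distance 3908.0 km.
Leg 2→3: central angle 2.2767 rad, distance 3955.6 km.
Total: 3908.0 + 3955.6 ≈ 7864 km.

7864 km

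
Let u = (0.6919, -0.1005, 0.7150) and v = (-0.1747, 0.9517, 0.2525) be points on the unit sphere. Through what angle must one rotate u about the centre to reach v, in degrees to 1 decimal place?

u·v = -0.0360; |u| = 1.0000, |v| = 1.0000.
cos θ = (u·v)/(|u||v|) = -0.0360, so θ = 92.1°.

92.1°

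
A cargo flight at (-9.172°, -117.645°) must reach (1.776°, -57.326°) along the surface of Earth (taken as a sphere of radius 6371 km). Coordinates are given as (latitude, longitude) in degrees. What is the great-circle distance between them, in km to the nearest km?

In radians: φ₁ = -0.1601, φ₂ = 0.0310, Δλ = 60.319° = 1.0528 rad.
cos c = sin φ₁ sin φ₂ + cos φ₁ cos φ₂ cos Δλ = (-0.1594)(0.0310) + (0.9872)(0.9995)(0.4952) = 0.48366,
so c = arccos(0.48366) = 1.06596 rad.
Distance = R·c = 6371 × 1.0660 ≈ 6791 km.

6791 km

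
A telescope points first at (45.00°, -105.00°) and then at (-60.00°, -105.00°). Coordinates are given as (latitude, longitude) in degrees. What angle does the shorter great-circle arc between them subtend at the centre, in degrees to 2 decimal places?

105.00°

Let φ₁ = 0.7854 rad, φ₂ = -1.0472 rad, and Δλ = 0.0000 rad.
cos c = sin φ₁ sin φ₂ + cos φ₁ cos φ₂ cos Δλ = (0.7071)(-0.8660) + (0.7071)(0.5000)(1.0000) = -0.25882,
so c = arccos(-0.25882) = 1.83260 rad.
So the angular separation is 105.00°.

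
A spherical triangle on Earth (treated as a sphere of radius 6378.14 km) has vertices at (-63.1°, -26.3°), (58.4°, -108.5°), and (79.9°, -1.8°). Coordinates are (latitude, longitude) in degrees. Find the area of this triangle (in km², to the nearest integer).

Side lengths (central angles): a = 0.6230, b = 2.5078, c = 2.3853 rad; semiperimeter s = 2.7581.
By l'Huilier's theorem, tan(E/4) = √[tan(s/2) tan((s−a)/2) tan((s−b)/2) tan((s−c)/2)], giving spherical excess E = 1.7609 rad.
Area = E·R² = 1.7609 × (6378.14)² ≈ 71635397 km².

71635397 km²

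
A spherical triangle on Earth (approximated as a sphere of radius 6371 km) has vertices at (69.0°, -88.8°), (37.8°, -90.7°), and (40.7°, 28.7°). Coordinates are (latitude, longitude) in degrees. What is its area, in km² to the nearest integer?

Side lengths (central angles): a = 1.4650, b = 1.0663, c = 0.5448 rad; semiperimeter s = 1.5381.
By l'Huilier's theorem, tan(E/4) = √[tan(s/2) tan((s−a)/2) tan((s−b)/2) tan((s−c)/2)], giving spherical excess E = 0.2711 rad.
Area = E·R² = 0.2711 × (6371)² ≈ 11005634 km².

11005634 km²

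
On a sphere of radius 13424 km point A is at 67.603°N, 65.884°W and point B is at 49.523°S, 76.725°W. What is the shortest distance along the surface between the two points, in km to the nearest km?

In radians: φ₁ = 1.1799, φ₂ = -0.8643, Δλ = -10.841° = -0.1892 rad.
cos c = sin φ₁ sin φ₂ + cos φ₁ cos φ₂ cos Δλ = (0.9246)(-0.7607) + (0.3810)(0.6491)(0.9822) = -0.46036,
so c = arccos(-0.46036) = 2.04920 rad.
Distance = R·c = 13424 × 2.0492 ≈ 27508 km.

27508 km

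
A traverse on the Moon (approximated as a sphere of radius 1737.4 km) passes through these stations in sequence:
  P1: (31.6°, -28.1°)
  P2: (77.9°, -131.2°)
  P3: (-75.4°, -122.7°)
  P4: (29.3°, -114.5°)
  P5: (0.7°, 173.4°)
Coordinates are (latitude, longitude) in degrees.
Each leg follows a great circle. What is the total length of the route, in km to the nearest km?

Leg P1→P2: central angle 1.0794 rad, distance 1875.3 km.
Leg P2→P3: central angle 2.6769 rad, distance 4650.8 km.
Leg P3→P4: central angle 1.8297 rad, distance 3178.9 km.
Leg P4→P5: central angle 1.2933 rad, distance 2246.9 km.
Total: 1875.3 + 4650.8 + 3178.9 + 2246.9 ≈ 11952 km.

11952 km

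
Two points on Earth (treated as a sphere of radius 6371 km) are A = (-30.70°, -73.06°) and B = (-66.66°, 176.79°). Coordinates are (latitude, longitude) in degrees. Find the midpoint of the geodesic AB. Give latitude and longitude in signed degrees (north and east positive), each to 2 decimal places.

-60.35°, -100.27°

Central angle δ = 1.2117 rad. Interpolating on the sphere with fraction f = 0.5:
P = [sin((1−f)δ)·A + sin(fδ)·B] / sin δ = 0.6083·A + 0.6083·B in Cartesian coordinates,
giving P = (-0.0882, -0.4868, -0.8690), i.e. latitude -60.35°, longitude -100.27°.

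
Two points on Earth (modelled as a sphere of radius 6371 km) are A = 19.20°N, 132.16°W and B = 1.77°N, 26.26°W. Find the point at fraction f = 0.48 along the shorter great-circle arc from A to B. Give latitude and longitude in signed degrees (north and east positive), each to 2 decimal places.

17.46°, -79.20°

The central angle between A and B is δ = 1.8219 rad.
With f = 0.48, the slerp weights are sin((1−f)δ)/sin δ = 0.8382 and sin(fδ)/sin δ = 0.7921.
Weighted sum of the unit vectors: (0.8382)·(-0.6339,-0.7000,0.3289) + (0.7921)·(0.8964,-0.4422,0.0309) = (0.1787, -0.9370, 0.3001).
Converting back: φ = atan2(z, √(x²+y²)) = 17.46°, λ = atan2(y, x) = -79.20°.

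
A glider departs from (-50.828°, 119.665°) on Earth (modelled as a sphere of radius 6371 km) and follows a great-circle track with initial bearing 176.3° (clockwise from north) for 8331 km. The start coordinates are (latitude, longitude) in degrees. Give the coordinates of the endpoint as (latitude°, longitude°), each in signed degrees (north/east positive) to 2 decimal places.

-54.13°, -66.44°

Angular distance δ = d/R = 8331/6371 = 1.30764 rad; initial bearing θ = 3.0770 rad.
sin φ₂ = sin φ₁ cos δ + cos φ₁ sin δ cos θ = (-0.7753)(0.2601) + (0.6317)(0.9656)(-0.9979) = -0.8103, so φ₂ = -54.13°.
Δλ = atan2(sin θ sin δ cos φ₁, cos δ − sin φ₁ sin φ₂) = atan2(0.0394, -0.3681) = 173.896°.
λ₂ = 119.665° + 173.896° = 293.56° → -66.44° after wrapping to (−180°, 180°].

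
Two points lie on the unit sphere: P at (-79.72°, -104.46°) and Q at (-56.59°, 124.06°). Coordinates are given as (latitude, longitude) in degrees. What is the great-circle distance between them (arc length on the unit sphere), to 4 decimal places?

With latitudes φ₁ = -79.720°, φ₂ = -56.590° and longitude difference Δλ = -131.480°:
cos c = sin φ₁ sin φ₂ + cos φ₁ cos φ₂ cos Δλ = (-0.9839)(-0.8348) + (0.1785)(0.5506)(-0.6624) = 0.75627,
so c = arccos(0.75627) = 0.71321 rad.
On the unit sphere the arc length equals the central angle: 0.7132.

0.7132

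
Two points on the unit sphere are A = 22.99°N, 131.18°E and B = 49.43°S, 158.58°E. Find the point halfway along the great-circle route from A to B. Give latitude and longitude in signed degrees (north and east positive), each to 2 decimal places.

Central angle δ = 1.3337 rad. Interpolating on the sphere with fraction f = 0.5:
P = [sin((1−f)δ)·A + sin(fδ)·B] / sin δ = 0.6363·A + 0.6363·B in Cartesian coordinates,
giving P = (-0.7710, 0.5920, -0.2348), i.e. latitude -13.58°, longitude 142.48°.

-13.58°, 142.48°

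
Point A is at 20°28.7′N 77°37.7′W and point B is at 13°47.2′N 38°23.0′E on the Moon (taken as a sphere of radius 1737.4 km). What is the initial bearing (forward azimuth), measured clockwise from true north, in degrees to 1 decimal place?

Δλ = 116.012° = 2.0248 rad.
y = sin Δλ · cos φ₂ = (0.8987)(0.9712) = 0.8728
x = cos φ₁ sin φ₂ − sin φ₁ cos φ₂ cos Δλ = (0.9368)(0.2383) − (0.3499)(0.9712)(-0.4386) = 0.3723
θ = atan2(y, x) = 66.90°, so the bearing is 66.9°.

66.9°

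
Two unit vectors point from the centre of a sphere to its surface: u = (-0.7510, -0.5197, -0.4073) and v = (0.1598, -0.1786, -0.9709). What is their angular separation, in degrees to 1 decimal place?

68.4°

u·v = 0.3683; |u| = 1.0000, |v| = 1.0000.
cos θ = (u·v)/(|u||v|) = 0.3682, so θ = 68.4°.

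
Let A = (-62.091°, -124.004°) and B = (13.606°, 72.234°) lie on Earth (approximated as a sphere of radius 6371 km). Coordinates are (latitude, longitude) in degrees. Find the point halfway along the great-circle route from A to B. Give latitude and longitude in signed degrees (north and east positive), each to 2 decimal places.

-50.28°, 86.30°

The central angle between A and B is δ = 2.2714 rad.
With f = 0.5, the slerp weights are sin((1−f)δ)/sin δ = 1.1862 and sin(fδ)/sin δ = 1.1862.
Weighted sum of the unit vectors: (1.1862)·(-0.2618,-0.3880,-0.8837) + (1.1862)·(0.2966,0.9256,0.2352) = (0.0413, 0.6377, -0.7692).
Converting back: φ = atan2(z, √(x²+y²)) = -50.28°, λ = atan2(y, x) = 86.30°.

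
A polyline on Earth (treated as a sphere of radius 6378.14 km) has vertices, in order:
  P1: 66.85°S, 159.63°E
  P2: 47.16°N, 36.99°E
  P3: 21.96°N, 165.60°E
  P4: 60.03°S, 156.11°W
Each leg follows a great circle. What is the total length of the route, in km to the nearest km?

Leg P1→P2: central angle 2.5294 rad, distance 16132.9 km.
Leg P2→P3: central angle 1.6904 rad, distance 10781.5 km.
Leg P3→P4: central angle 1.5311 rad, distance 9765.6 km.
Total: 16132.9 + 10781.5 + 9765.6 ≈ 36680 km.

36680 km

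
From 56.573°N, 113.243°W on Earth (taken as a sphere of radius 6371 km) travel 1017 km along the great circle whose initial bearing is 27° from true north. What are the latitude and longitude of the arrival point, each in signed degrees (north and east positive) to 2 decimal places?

64.42°, -103.62°

Angular distance δ = d/R = 1017/6371 = 0.15963 rad; initial bearing θ = 0.4712 rad.
sin φ₂ = sin φ₁ cos δ + cos φ₁ sin δ cos θ = (0.8346)(0.9873) + (0.5509)(0.1590)(0.8910) = 0.9020, so φ₂ = 64.42°.
Δλ = atan2(sin θ sin δ cos φ₁, cos δ − sin φ₁ sin φ₂) = atan2(0.0398, 0.2345) = 9.622°.
λ₂ = -113.243° + 9.622° = -103.62°.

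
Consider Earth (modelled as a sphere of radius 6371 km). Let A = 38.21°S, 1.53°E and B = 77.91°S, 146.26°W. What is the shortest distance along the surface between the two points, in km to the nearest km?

In radians: φ₁ = -0.6669, φ₂ = -1.3598, Δλ = -147.790° = -2.5794 rad.
Haversine: a = sin²(Δφ/2) + cos φ₁ cos φ₂ sin²(Δλ/2) = 0.1153 + (0.7857)(0.2094)(0.9231) = 0.26721.
Central angle c = 2·arcsin(√a) = 1.08651 rad.
Distance = R·c = 6371 × 1.0865 ≈ 6922 km.

6922 km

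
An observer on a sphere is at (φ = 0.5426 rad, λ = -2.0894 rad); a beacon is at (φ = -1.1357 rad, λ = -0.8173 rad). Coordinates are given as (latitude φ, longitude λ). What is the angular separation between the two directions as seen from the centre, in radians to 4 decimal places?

1.9412 rad

With latitudes φ₁ = 31.089°, φ₂ = -65.071° and longitude difference Δλ = 72.886°:
Haversine: a = sin²(Δφ/2) + cos φ₁ cos φ₂ sin²(Δλ/2) = 0.5536 + (0.8564)(0.4215)(0.3529) = 0.68102.
Central angle c = 2·arcsin(√a) = 1.94125 rad.
So the angular separation is 1.9412 rad.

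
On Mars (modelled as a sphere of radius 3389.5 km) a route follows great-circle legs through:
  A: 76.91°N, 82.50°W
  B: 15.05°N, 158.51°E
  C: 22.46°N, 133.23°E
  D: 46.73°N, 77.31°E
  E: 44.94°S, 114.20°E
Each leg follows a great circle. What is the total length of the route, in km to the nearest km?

15058 km

Leg A→B: central angle 1.4233 rad, distance 4824.4 km.
Leg B→C: central angle 0.4366 rad, distance 1480.0 km.
Leg C→D: central angle 0.8852 rad, distance 3000.4 km.
Leg D→E: central angle 1.6974 rad, distance 5753.4 km.
Total: 4824.4 + 1480.0 + 3000.4 + 5753.4 ≈ 15058 km.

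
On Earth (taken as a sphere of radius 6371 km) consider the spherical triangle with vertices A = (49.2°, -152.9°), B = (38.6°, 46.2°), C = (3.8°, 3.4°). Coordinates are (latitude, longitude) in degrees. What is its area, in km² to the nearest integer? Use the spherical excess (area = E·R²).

40502645 km²

Side lengths (central angles): a = 0.9103, b = 2.1494, c = 1.5811 rad; semiperimeter s = 2.3204.
By l'Huilier's theorem, tan(E/4) = √[tan(s/2) tan((s−a)/2) tan((s−b)/2) tan((s−c)/2)], giving spherical excess E = 0.9979 rad.
Area = E·R² = 0.9979 × (6371)² ≈ 40502645 km².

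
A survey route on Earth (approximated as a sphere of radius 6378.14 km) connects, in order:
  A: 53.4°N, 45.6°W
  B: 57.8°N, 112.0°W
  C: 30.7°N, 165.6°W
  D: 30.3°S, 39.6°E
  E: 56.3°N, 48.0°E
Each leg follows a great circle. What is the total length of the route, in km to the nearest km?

36371 km

Leg A→B: central angle 0.6325 rad, distance 4034.4 km.
Leg B→C: central angle 0.7899 rad, distance 5038.1 km.
Leg C→D: central angle 2.7634 rad, distance 17625.1 km.
Leg D→E: central angle 1.5166 rad, distance 9673.1 km.
Total: 4034.4 + 5038.1 + 17625.1 + 9673.1 ≈ 36371 km.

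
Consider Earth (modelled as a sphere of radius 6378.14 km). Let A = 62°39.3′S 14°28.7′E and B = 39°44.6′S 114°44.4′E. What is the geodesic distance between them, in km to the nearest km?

6642 km

With latitudes φ₁ = -62.655°, φ₂ = -39.743° and longitude difference Δλ = 100.262°:
Haversine: a = sin²(Δφ/2) + cos φ₁ cos φ₂ sin²(Δλ/2) = 0.0394 + (0.4593)(0.7689)(0.5891) = 0.24751.
Central angle c = 2·arcsin(√a) = 1.04143 rad.
Distance = R·c = 6378.14 × 1.0414 ≈ 6642 km.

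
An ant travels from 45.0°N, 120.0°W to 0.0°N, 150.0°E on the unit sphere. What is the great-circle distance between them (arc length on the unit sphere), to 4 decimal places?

1.5708

In radians: φ₁ = 0.7854, φ₂ = 0.0000, Δλ = -90.000° = -1.5708 rad.
cos c = sin φ₁ sin φ₂ + cos φ₁ cos φ₂ cos Δλ = (0.7071)(0.0000) + (0.7071)(1.0000)(0.0000) = -0.00000,
so c = arccos(-0.00000) = 1.57080 rad.
On the unit sphere the arc length equals the central angle: 1.5708.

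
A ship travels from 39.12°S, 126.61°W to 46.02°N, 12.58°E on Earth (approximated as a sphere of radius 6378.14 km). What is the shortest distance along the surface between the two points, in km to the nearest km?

16644 km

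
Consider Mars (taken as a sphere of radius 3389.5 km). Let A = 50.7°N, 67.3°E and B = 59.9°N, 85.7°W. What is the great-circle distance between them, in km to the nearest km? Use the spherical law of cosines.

With latitudes φ₁ = 50.700°, φ₂ = 59.900° and longitude difference Δλ = -153.000°:
cos c = sin φ₁ sin φ₂ + cos φ₁ cos φ₂ cos Δλ = (0.7738)(0.8652) + (0.6334)(0.5015)(-0.8910) = 0.38646,
so c = arccos(0.38646) = 1.17400 rad.
Distance = R·c = 3389.5 × 1.1740 ≈ 3979 km.

3979 km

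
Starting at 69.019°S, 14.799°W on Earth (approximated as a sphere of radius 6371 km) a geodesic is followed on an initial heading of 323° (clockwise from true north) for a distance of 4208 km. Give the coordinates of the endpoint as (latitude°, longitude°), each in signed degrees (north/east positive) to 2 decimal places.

-34.19°, -41.31°

Angular distance δ = d/R = 4208/6371 = 0.66049 rad; initial bearing θ = 5.6374 rad.
sin φ₂ = sin φ₁ cos δ + cos φ₁ sin δ cos θ = (-0.9337)(0.7897) + (0.3581)(0.6135)(0.7986) = -0.5619, so φ₂ = -34.19°.
Δλ = atan2(sin θ sin δ cos φ₁, cos δ − sin φ₁ sin φ₂) = atan2(-0.1322, 0.2650) = -26.509°.
λ₂ = -14.799° − 26.509° = -41.31°.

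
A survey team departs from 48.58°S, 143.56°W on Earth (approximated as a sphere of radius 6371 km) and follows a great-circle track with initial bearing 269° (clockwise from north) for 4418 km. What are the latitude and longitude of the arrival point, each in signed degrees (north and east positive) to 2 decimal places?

-35.74°, 164.50°

Angular distance δ = d/R = 4418/6371 = 0.69345 rad; initial bearing θ = 4.6949 rad.
sin φ₂ = sin φ₁ cos δ + cos φ₁ sin δ cos θ = (-0.7499)(0.7690) + (0.6616)(0.6392)(-0.0175) = -0.5841, so φ₂ = -35.74°.
Δλ = atan2(sin θ sin δ cos φ₁, cos δ − sin φ₁ sin φ₂) = atan2(-0.4228, 0.3311) = -51.939°.
λ₂ = -143.560° − 51.939° = -195.50° → 164.50° after wrapping to (−180°, 180°].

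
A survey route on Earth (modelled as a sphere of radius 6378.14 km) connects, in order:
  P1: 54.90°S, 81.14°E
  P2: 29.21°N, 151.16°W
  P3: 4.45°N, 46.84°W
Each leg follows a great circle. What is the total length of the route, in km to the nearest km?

Leg P1→P2: central angle 2.3549 rad, distance 15019.8 km.
Leg P2→P3: central angle 1.7491 rad, distance 11156.1 km.
Total: 15019.8 + 11156.1 ≈ 26176 km.

26176 km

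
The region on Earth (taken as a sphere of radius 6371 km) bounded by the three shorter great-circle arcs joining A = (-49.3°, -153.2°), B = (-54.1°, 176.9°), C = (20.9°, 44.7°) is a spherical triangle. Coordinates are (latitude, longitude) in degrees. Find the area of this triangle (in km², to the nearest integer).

Side lengths (central angles): a = 2.2875, b = 2.5871, c = 0.3314 rad; semiperimeter s = 2.6030.
By l'Huilier's theorem, tan(E/4) = √[tan(s/2) tan((s−a)/2) tan((s−b)/2) tan((s−c)/2)], giving spherical excess E = 0.3960 rad.
Area = E·R² = 0.3960 × (6371)² ≈ 16075429 km².

16075429 km²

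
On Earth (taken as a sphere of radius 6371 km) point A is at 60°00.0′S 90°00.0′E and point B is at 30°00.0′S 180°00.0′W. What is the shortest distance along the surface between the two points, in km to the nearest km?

With latitudes φ₁ = -60.000°, φ₂ = -30.000° and longitude difference Δλ = 90.000°:
Haversine: a = sin²(Δφ/2) + cos φ₁ cos φ₂ sin²(Δλ/2) = 0.0670 + (0.5000)(0.8660)(0.5000) = 0.28349.
Central angle c = 2·arcsin(√a) = 1.12296 rad.
Distance = R·c = 6371 × 1.1230 ≈ 7154 km.

7154 km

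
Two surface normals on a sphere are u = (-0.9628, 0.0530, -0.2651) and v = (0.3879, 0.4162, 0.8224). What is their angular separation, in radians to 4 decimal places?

u·v = -0.5694; |u| = 1.0000, |v| = 1.0000.
cos θ = (u·v)/(|u||v|) = -0.5694, so θ = 2.1766 rad.

2.1766 rad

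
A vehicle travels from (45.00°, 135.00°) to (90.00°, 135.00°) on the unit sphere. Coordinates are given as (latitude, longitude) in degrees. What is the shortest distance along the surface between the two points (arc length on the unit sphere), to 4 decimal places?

0.7854

With latitudes φ₁ = 45.000°, φ₂ = 90.000° and longitude difference Δλ = 0.000°:
cos c = sin φ₁ sin φ₂ + cos φ₁ cos φ₂ cos Δλ = (0.7071)(1.0000) + (0.7071)(0.0000)(1.0000) = 0.70711,
so c = arccos(0.70711) = 0.78540 rad.
On the unit sphere the arc length equals the central angle: 0.7854.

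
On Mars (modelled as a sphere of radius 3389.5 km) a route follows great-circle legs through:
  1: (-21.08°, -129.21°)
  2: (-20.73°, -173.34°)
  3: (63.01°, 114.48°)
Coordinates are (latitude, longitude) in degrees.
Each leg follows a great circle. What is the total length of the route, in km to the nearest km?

8387 km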